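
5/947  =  5/947= 0.01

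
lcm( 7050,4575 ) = 430050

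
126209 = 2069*61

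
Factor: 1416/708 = 2^1  =  2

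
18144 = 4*4536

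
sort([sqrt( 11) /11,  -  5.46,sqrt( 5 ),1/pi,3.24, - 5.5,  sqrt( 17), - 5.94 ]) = [ - 5.94, - 5.5 , - 5.46, sqrt( 11)/11 , 1/pi, sqrt( 5), 3.24,sqrt ( 17 ) ]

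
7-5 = 2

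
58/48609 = 58/48609 =0.00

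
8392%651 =580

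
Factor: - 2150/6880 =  - 2^(-4)*5^1 = - 5/16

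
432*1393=601776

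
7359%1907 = 1638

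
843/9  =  281/3=93.67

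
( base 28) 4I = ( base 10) 130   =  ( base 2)10000010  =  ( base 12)AA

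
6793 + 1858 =8651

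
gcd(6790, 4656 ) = 194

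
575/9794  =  575/9794  =  0.06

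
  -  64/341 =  - 1+277/341 = - 0.19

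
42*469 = 19698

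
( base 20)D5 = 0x109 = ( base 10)265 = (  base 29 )94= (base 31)8H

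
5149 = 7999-2850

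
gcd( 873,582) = 291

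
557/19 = 29  +  6/19 = 29.32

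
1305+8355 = 9660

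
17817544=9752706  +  8064838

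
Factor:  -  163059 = - 3^1*13^1*37^1*113^1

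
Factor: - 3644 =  - 2^2*911^1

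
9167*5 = 45835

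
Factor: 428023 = 428023^1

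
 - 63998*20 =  - 1279960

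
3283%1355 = 573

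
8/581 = 8/581 = 0.01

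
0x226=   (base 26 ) l4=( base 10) 550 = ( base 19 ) 19i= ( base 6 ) 2314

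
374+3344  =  3718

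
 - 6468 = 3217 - 9685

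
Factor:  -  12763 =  - 12763^1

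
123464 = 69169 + 54295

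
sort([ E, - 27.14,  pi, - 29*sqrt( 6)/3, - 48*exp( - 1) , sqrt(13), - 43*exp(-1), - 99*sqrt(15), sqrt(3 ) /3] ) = [ - 99*sqrt (15 ) , - 27.14, - 29*sqrt( 6)/3,-48* exp( -1 )  , - 43*exp( - 1),sqrt(3) /3 , E , pi,sqrt(13)] 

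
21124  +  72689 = 93813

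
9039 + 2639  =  11678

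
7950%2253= 1191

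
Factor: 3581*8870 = 2^1*5^1*887^1*3581^1 = 31763470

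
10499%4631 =1237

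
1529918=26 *58843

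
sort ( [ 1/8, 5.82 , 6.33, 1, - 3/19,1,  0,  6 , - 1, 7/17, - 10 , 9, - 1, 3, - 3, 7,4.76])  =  [ - 10,-3,-1,-1, - 3/19, 0 , 1/8,  7/17, 1,1,3, 4.76,  5.82, 6,  6.33 , 7,  9] 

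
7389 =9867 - 2478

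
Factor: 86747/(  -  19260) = -2^ ( - 2)*3^(-2) * 5^ ( - 1)*107^( - 1 ) *223^1 *389^1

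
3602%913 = 863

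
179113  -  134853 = 44260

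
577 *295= 170215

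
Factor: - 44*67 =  - 2948  =  -2^2*11^1*67^1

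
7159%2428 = 2303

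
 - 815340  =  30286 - 845626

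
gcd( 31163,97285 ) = 1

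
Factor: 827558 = 2^1*413779^1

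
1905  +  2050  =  3955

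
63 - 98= -35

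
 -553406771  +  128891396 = -424515375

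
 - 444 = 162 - 606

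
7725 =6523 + 1202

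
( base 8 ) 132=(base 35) 2K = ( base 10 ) 90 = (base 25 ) 3F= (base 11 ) 82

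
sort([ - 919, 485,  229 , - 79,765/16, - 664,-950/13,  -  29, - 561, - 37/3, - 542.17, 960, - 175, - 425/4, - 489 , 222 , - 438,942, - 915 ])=[  -  919, - 915, - 664, - 561 , - 542.17, - 489 , - 438, - 175, - 425/4 , - 79,-950/13, - 29, - 37/3,765/16,222, 229, 485, 942,960]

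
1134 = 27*42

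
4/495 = 4/495 = 0.01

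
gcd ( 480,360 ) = 120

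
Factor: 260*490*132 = 16816800 = 2^5*3^1*5^2*7^2*11^1 * 13^1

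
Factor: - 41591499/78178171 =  -3^1*29^( - 1 )*43^(- 1 )*71^(-1)*809^1*883^ ( - 1)*17137^1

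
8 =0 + 8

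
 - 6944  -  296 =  - 7240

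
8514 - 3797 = 4717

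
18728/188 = 4682/47 = 99.62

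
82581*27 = 2229687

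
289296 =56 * 5166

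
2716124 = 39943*68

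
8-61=-53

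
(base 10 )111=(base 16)6F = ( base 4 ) 1233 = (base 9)133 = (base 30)3L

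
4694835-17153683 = -12458848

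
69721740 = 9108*7655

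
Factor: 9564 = 2^2*3^1*797^1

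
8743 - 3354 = 5389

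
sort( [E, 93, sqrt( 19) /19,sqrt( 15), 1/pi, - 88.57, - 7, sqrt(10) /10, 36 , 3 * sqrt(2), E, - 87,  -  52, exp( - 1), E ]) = [ - 88.57, - 87, - 52 , - 7, sqrt(19 )/19, sqrt ( 10 ) /10, 1/pi,exp( - 1), E, E,E, sqrt( 15), 3*sqrt(2),36,  93 ] 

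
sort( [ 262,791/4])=[791/4, 262 ]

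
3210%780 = 90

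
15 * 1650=24750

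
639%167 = 138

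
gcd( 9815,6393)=1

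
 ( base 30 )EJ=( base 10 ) 439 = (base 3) 121021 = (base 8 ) 667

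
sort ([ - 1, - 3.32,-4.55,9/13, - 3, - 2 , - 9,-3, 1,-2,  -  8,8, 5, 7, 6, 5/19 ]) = [-9, - 8, - 4.55,-3.32,-3, - 3, - 2, -2, - 1 , 5/19,9/13, 1,5, 6, 7 , 8 ]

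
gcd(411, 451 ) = 1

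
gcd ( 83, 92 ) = 1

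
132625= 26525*5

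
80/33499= 80/33499=0.00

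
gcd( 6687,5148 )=9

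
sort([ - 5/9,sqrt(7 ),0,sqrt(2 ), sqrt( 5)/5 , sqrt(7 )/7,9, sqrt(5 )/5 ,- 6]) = [ - 6, - 5/9 , 0 , sqrt (7)/7, sqrt( 5 )/5, sqrt( 5) /5 , sqrt( 2),  sqrt(7),  9]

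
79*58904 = 4653416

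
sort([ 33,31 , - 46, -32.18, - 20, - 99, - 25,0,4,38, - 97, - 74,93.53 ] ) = [  -  99,  -  97, - 74, - 46, -32.18,- 25, - 20,0, 4 , 31,33, 38,  93.53 ] 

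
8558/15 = 570 + 8/15= 570.53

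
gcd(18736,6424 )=8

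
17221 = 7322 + 9899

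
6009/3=2003 = 2003.00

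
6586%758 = 522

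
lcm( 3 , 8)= 24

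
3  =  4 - 1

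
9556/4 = 2389 = 2389.00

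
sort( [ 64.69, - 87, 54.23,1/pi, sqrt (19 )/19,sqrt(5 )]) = [  -  87, sqrt ( 19)/19,1/pi, sqrt( 5 ), 54.23,64.69] 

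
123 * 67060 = 8248380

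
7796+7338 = 15134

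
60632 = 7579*8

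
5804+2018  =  7822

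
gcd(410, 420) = 10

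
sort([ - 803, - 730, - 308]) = [ - 803, - 730, - 308 ] 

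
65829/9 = 21943/3 = 7314.33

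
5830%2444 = 942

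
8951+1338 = 10289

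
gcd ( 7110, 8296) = 2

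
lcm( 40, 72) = 360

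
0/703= 0 = 0.00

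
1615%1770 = 1615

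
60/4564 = 15/1141 = 0.01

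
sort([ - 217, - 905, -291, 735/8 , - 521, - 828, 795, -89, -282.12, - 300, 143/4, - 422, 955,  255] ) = [ - 905, - 828, - 521, - 422, - 300, - 291,-282.12,-217, - 89, 143/4, 735/8,255 , 795, 955]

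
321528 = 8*40191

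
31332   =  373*84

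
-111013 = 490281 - 601294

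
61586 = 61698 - 112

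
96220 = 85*1132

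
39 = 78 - 39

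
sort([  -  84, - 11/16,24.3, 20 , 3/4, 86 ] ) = [ - 84, - 11/16, 3/4 , 20 , 24.3,86]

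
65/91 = 5/7=0.71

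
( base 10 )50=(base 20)2a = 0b110010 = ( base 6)122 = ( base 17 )2g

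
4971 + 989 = 5960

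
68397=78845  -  10448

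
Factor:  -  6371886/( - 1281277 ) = 2^1*3^1*157^( - 1) * 251^1 * 4231^1*8161^(  -  1)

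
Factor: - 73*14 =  - 2^1*7^1*73^1 = - 1022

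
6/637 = 6/637 = 0.01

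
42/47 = 42/47 = 0.89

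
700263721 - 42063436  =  658200285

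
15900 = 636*25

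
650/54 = 325/27 = 12.04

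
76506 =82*933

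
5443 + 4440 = 9883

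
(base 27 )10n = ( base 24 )178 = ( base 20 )1hc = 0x2F0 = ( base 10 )752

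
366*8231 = 3012546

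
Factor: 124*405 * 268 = 2^4*3^4*5^1*31^1*67^1 = 13458960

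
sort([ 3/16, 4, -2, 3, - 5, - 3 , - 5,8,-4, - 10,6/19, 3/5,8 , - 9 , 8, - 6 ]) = [  -  10, - 9, - 6, - 5, - 5, - 4, - 3,- 2,3/16,  6/19,3/5,3,4, 8,8, 8]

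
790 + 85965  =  86755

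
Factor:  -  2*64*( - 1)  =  2^7= 128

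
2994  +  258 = 3252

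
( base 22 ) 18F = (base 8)1243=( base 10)675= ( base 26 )PP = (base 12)483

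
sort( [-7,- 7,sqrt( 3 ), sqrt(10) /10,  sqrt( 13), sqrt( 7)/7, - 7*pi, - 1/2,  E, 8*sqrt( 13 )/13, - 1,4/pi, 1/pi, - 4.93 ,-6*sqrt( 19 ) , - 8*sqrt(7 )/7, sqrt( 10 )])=[ - 6*sqrt (19 ),-7*pi, - 7, - 7, - 4.93, - 8 * sqrt( 7 )/7,-1,-1/2, sqrt( 10) /10 , 1/pi,sqrt(7) /7,4/pi, sqrt( 3), 8*sqrt( 13 )/13, E, sqrt( 10 ), sqrt(13)]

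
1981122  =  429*4618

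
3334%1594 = 146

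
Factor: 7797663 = 3^2 * 43^1*20149^1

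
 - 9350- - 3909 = -5441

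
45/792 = 5/88 = 0.06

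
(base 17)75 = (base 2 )1111100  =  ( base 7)235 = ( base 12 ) A4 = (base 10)124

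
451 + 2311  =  2762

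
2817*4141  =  11665197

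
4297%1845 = 607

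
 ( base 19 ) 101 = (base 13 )21B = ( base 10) 362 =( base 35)ac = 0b101101010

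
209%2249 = 209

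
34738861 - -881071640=915810501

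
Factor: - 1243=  - 11^1*113^1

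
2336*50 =116800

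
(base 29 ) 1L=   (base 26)1O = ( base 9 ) 55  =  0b110010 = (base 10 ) 50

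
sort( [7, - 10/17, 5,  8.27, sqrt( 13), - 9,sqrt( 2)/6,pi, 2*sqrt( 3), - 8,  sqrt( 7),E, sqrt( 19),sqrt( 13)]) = [- 9, - 8, - 10/17,sqrt( 2) /6, sqrt(7 ), E, pi, 2*sqrt(3 ),sqrt(13), sqrt(13) , sqrt( 19 ),5,7,8.27] 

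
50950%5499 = 1459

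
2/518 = 1/259 = 0.00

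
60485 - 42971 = 17514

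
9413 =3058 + 6355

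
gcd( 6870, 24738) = 6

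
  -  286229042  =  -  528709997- - 242480955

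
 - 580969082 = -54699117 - 526269965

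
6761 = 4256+2505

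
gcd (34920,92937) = 3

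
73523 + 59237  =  132760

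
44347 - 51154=-6807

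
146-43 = 103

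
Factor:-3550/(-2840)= 2^( -2)*5^1 = 5/4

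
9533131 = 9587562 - 54431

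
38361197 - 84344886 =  - 45983689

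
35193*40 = 1407720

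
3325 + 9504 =12829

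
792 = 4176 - 3384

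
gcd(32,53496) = 8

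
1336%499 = 338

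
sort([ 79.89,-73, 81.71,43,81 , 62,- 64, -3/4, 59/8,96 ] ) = [ - 73,-64 ,-3/4,59/8,  43, 62,79.89,81,81.71,96 ]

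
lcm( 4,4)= 4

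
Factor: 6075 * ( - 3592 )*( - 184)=4015137600 = 2^6*3^5*5^2 * 23^1*449^1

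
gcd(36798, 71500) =2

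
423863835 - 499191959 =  - 75328124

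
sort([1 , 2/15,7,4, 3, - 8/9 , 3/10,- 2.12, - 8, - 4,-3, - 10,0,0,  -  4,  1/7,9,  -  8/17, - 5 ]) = [-10,  -  8,-5,- 4, - 4, -3,-2.12, - 8/9,-8/17,  0,  0, 2/15,1/7, 3/10,1,  3,4,  7,9]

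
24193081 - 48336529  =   - 24143448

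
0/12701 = 0 = 0.00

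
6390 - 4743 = 1647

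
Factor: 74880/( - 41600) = -9/5 = - 3^2*5^(-1 )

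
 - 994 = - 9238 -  - 8244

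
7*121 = 847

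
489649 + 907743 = 1397392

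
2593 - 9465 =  - 6872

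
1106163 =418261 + 687902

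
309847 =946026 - 636179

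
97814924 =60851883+36963041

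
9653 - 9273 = 380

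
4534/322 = 14+13/161= 14.08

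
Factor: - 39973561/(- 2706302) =2^ ( - 1 )*641^(  -  1)*2111^( - 1)*39973561^1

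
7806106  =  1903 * 4102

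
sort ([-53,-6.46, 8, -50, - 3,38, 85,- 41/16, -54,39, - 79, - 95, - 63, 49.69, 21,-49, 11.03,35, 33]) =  [-95,-79, - 63, - 54, - 53, -50,-49,-6.46, - 3,-41/16,8, 11.03,21, 33,35, 38, 39, 49.69, 85] 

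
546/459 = 182/153 = 1.19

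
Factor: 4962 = 2^1*3^1*827^1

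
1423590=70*20337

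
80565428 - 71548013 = 9017415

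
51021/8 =6377 + 5/8 = 6377.62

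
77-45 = 32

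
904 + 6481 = 7385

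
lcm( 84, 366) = 5124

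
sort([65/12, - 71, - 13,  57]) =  [ - 71, - 13, 65/12, 57 ]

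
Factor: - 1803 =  - 3^1*601^1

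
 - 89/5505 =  - 89/5505 = - 0.02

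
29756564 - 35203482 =-5446918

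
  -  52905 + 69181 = 16276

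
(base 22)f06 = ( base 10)7266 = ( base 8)16142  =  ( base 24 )cei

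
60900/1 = 60900 =60900.00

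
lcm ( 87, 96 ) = 2784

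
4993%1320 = 1033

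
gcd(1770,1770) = 1770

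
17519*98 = 1716862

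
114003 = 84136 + 29867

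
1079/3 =359 + 2/3 =359.67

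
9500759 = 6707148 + 2793611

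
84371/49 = 1721 + 6/7=1721.86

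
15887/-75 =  - 212 + 13/75 = - 211.83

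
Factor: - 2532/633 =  - 2^2 = - 4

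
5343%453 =360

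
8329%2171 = 1816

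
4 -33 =-29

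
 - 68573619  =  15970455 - 84544074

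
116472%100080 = 16392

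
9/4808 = 9/4808 = 0.00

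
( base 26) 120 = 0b1011011000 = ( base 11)602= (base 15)338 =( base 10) 728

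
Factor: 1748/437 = 2^2 = 4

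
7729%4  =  1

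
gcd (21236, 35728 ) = 4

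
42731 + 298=43029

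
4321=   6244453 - 6240132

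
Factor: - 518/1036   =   - 1/2  =  - 2^( - 1 )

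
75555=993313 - 917758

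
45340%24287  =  21053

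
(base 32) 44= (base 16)84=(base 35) 3r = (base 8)204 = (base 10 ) 132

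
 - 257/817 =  - 257/817=- 0.31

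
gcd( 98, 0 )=98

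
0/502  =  0 = 0.00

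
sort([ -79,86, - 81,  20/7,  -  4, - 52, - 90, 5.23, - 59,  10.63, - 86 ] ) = [-90, - 86 , -81, - 79, - 59, - 52 ,- 4 , 20/7,5.23,10.63, 86] 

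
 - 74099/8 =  - 9263 + 5/8 = - 9262.38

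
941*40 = 37640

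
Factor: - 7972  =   -2^2*1993^1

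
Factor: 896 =2^7*7^1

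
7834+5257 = 13091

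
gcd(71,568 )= 71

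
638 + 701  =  1339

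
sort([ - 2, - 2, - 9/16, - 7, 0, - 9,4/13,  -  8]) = [-9,-8,  -  7 , - 2 ,  -  2, - 9/16,0 , 4/13]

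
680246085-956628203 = -276382118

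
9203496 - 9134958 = 68538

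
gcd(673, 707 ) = 1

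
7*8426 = 58982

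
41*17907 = 734187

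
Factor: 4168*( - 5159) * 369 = - 2^3 * 3^2 * 7^1*11^1* 41^1 * 67^1*521^1 =- 7934500728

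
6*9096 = 54576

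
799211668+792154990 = 1591366658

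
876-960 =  - 84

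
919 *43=39517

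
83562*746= 62337252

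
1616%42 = 20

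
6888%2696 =1496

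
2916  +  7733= 10649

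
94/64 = 1 + 15/32 =1.47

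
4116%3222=894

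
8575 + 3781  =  12356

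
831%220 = 171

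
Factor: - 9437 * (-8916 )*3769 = 317124760548  =  2^2*3^1*743^1*3769^1*9437^1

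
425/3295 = 85/659  =  0.13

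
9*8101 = 72909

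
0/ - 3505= 0/1 = - 0.00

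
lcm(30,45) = 90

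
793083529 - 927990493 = -134906964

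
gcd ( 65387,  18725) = 7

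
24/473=24/473 = 0.05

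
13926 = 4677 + 9249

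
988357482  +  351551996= 1339909478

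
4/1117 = 4/1117 = 0.00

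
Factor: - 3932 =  - 2^2*983^1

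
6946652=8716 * 797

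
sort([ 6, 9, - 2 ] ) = [ -2,  6, 9 ] 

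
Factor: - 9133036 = - 2^2*11^1 * 207569^1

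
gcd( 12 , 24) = 12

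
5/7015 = 1/1403 = 0.00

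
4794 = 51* 94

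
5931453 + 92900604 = 98832057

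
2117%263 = 13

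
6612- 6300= 312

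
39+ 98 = 137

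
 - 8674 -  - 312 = - 8362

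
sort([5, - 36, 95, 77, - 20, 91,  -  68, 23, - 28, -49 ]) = [ - 68, -49, - 36, - 28,- 20 , 5,23, 77,  91,95]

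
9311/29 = 9311/29 = 321.07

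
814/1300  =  407/650 = 0.63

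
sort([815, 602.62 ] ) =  [602.62, 815] 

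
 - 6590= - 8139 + 1549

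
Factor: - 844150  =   - 2^1*5^2*16883^1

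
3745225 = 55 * 68095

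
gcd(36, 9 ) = 9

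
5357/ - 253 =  - 487/23 = -21.17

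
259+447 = 706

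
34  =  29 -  - 5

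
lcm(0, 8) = 0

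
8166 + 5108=13274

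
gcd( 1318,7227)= 1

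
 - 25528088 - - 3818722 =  - 21709366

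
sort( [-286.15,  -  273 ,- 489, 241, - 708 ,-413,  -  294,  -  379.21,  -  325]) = [  -  708,-489, - 413, - 379.21 , - 325, - 294, -286.15, - 273 , 241]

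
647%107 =5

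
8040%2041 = 1917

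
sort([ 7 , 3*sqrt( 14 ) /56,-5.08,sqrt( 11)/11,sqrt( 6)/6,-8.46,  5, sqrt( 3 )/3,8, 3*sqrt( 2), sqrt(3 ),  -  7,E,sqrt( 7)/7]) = [ - 8.46, - 7, - 5.08,3 * sqrt(14)/56,sqrt( 11 ) /11,sqrt( 7)/7 , sqrt ( 6)/6,sqrt( 3 )/3,sqrt(3),E , 3*sqrt(2), 5, 7  ,  8 ] 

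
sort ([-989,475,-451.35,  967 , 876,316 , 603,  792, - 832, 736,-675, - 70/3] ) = [ - 989, - 832 , - 675, - 451.35, - 70/3, 316, 475 , 603,736, 792, 876, 967 ]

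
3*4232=12696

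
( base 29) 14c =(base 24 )1G9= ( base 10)969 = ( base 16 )3C9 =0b1111001001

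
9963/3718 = 2 + 2527/3718 = 2.68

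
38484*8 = 307872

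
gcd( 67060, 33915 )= 35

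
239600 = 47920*5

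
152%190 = 152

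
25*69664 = 1741600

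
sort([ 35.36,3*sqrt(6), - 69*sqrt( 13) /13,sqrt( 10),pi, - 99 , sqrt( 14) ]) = [ - 99,-69*sqrt ( 13 ) /13,pi,sqrt(10),sqrt(14 ),3*sqrt(6 ), 35.36] 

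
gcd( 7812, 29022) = 42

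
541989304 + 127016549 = 669005853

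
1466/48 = 733/24 = 30.54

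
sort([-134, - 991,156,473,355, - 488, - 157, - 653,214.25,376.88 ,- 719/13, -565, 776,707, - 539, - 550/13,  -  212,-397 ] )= [ - 991, - 653, - 565, - 539, - 488,  -  397,-212,-157, - 134,-719/13, - 550/13,156, 214.25,355,376.88, 473,707 , 776 ] 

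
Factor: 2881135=5^1 *576227^1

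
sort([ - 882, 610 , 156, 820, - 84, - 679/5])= [ - 882, - 679/5, - 84, 156, 610, 820 ]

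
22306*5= 111530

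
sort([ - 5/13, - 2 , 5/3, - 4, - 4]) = [ - 4, - 4, - 2, - 5/13, 5/3] 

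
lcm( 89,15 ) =1335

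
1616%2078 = 1616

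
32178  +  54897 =87075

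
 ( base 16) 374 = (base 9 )1182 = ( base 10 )884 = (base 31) SG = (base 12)618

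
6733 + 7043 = 13776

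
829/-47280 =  - 1 + 46451/47280 = - 0.02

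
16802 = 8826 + 7976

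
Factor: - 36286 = - 2^1*18143^1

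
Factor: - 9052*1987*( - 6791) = 122145126284 = 2^2*31^1*73^1*1987^1* 6791^1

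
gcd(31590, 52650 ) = 10530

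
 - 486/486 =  - 1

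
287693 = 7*41099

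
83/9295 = 83/9295 = 0.01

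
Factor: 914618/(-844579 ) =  - 2^1* 23^1*59^1*97^ ( - 1)*337^1 * 8707^( -1 ) 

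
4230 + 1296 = 5526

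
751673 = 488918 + 262755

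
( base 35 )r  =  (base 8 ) 33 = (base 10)27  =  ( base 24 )13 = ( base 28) R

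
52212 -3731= 48481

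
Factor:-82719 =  - 3^2*7^1*13^1*101^1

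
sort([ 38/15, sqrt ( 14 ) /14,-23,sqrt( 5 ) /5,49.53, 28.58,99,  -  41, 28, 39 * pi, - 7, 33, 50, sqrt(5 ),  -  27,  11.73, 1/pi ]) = [ - 41,  -  27,  -  23, - 7,sqrt( 14)/14, 1/pi , sqrt( 5 ) /5,sqrt(5),38/15, 11.73, 28, 28.58, 33,49.53, 50, 99, 39*pi]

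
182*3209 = 584038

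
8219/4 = 8219/4 = 2054.75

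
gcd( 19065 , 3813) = 3813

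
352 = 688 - 336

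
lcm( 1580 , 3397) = 67940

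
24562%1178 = 1002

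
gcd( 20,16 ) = 4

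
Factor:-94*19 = -1786 = - 2^1*19^1*47^1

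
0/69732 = 0 = 0.00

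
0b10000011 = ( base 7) 245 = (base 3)11212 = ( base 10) 131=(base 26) 51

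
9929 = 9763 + 166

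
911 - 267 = 644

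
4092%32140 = 4092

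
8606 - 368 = 8238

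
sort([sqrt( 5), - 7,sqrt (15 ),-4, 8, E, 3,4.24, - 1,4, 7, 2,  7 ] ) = [-7, -4,-1, 2,sqrt( 5),  E,3, sqrt( 15), 4, 4.24,7,7, 8] 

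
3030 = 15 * 202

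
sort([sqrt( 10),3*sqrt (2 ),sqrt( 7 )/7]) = [ sqrt( 7 ) /7,sqrt(10 ),3 *sqrt ( 2)]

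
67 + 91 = 158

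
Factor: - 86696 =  - 2^3*10837^1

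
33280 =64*520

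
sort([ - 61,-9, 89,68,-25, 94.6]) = [-61 ,-25, - 9, 68,89, 94.6]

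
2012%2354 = 2012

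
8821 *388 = 3422548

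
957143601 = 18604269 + 938539332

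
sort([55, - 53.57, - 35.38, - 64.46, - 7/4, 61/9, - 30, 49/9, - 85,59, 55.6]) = [ -85, - 64.46, - 53.57, - 35.38, - 30, - 7/4, 49/9,61/9,55, 55.6,59] 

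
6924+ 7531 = 14455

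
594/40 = 297/20 = 14.85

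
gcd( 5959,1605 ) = 1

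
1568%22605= 1568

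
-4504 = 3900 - 8404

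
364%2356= 364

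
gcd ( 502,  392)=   2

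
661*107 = 70727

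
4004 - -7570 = 11574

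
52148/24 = 2172 + 5/6 =2172.83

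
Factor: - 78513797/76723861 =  - 191^1*547^( - 1 )*140263^( -1) * 411067^1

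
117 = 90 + 27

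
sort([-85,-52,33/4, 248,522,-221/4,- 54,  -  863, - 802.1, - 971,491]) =[ - 971, - 863,-802.1, - 85, - 221/4, - 54, - 52 , 33/4,  248, 491,522]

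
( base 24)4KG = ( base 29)39G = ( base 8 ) 5360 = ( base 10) 2800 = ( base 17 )9bc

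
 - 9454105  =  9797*( -965)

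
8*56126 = 449008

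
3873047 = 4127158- 254111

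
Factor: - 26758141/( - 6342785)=5^( - 1)*17^ (-1)*37^1 * 71^ ( - 1)*1051^(  -  1 ) * 723193^1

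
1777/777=1777/777= 2.29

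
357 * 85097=30379629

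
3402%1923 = 1479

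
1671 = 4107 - 2436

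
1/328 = 1/328 = 0.00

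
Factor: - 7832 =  - 2^3*11^1*89^1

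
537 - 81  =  456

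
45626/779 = 58+444/779=58.57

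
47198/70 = 23599/35 = 674.26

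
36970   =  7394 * 5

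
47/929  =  47/929  =  0.05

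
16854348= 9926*1698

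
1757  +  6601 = 8358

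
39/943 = 39/943 = 0.04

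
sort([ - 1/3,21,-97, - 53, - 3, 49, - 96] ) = [ - 97, - 96, - 53, - 3, - 1/3,21, 49]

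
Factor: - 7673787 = -3^2 * 11^1*77513^1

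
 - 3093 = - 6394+3301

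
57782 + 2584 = 60366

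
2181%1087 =7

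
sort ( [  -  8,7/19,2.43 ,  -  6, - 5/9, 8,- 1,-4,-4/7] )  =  [-8,-6,-4,-1,- 4/7, - 5/9,7/19,2.43,  8]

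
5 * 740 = 3700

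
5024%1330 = 1034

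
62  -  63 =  - 1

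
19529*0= 0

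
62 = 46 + 16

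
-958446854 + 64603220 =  - 893843634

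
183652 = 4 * 45913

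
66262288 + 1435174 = 67697462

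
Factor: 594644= 2^2 * 47^1*3163^1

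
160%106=54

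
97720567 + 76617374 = 174337941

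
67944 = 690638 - 622694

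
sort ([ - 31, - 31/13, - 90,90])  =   [ - 90,-31, - 31/13,90 ]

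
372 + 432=804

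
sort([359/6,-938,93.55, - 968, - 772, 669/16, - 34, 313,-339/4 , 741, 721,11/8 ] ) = [ - 968, - 938, - 772, - 339/4,-34, 11/8, 669/16,359/6, 93.55,313,721,741 ] 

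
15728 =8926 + 6802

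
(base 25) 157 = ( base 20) 1hh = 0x2f5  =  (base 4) 23311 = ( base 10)757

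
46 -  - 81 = 127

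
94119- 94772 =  - 653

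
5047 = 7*721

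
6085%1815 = 640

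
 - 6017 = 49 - 6066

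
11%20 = 11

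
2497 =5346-2849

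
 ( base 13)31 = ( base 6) 104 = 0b101000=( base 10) 40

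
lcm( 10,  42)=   210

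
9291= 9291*1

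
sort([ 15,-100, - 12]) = [ - 100, - 12, 15]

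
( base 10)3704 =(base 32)3jo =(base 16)e78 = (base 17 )CDF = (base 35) 30t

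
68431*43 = 2942533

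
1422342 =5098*279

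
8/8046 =4/4023  =  0.00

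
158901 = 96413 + 62488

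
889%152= 129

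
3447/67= 51+30/67 = 51.45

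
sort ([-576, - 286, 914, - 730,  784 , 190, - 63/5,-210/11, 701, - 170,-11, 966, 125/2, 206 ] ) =[ - 730,-576, - 286,-170, - 210/11 , - 63/5 , - 11, 125/2,190,  206, 701,784, 914, 966]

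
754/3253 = 754/3253 = 0.23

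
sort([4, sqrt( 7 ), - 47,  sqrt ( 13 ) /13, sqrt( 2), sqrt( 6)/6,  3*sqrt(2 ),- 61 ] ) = [ - 61, - 47, sqrt( 13)/13,sqrt( 6 )/6, sqrt(2), sqrt( 7), 4,3*sqrt( 2 )] 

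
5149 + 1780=6929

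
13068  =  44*297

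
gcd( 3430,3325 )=35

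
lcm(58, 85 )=4930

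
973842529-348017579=625824950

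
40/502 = 20/251  =  0.08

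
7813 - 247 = 7566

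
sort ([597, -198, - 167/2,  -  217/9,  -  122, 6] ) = [  -  198, - 122, - 167/2,  -  217/9 , 6, 597 ]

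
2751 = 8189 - 5438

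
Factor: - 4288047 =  -3^1*1429349^1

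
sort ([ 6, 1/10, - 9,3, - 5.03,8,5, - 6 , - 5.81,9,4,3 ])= [ - 9, - 6,-5.81,-5.03,1/10, 3, 3, 4, 5 , 6,8,9]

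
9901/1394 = 9901/1394 =7.10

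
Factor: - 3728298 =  - 2^1*3^1*7^1* 29^1* 3061^1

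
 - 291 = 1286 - 1577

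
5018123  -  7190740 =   -  2172617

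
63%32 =31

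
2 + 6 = 8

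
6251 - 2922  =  3329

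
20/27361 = 20/27361=0.00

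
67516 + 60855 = 128371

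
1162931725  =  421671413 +741260312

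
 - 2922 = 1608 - 4530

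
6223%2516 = 1191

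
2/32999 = 2/32999 = 0.00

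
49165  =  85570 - 36405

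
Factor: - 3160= - 2^3*5^1*79^1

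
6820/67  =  6820/67= 101.79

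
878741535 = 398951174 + 479790361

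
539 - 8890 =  - 8351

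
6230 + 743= 6973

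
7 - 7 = 0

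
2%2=0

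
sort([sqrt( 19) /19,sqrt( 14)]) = [ sqrt(19 ) /19, sqrt (14 ) ] 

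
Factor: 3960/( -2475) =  - 2^3 * 5^( - 1) = -8/5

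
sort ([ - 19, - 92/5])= [ - 19 ,  -  92/5] 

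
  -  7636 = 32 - 7668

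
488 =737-249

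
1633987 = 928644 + 705343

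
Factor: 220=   2^2*5^1 * 11^1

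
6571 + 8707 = 15278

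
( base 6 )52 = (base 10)32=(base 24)18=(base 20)1C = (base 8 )40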